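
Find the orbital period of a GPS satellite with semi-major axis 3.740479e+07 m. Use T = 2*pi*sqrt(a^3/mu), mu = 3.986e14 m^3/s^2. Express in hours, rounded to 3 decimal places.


Step 1: a^3 / mu = 5.233373e+22 / 3.986e14 = 1.312938e+08
Step 2: sqrt(1.312938e+08) = 11458.3526 s
Step 3: T = 2*pi * 11458.3526 = 71994.95 s
Step 4: T in hours = 71994.95 / 3600 = 19.999 hours

19.999


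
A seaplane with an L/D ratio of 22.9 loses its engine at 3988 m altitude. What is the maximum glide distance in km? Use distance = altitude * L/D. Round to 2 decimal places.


Step 1: Glide distance = altitude * L/D = 3988 * 22.9 = 91325.2 m
Step 2: Convert to km: 91325.2 / 1000 = 91.33 km

91.33


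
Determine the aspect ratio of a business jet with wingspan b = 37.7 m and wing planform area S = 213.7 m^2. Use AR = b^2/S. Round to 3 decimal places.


Step 1: b^2 = 37.7^2 = 1421.29
Step 2: AR = 1421.29 / 213.7 = 6.651

6.651


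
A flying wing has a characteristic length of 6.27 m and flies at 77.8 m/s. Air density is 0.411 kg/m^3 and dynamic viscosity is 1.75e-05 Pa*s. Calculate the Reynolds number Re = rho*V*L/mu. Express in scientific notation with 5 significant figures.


Step 1: Numerator = rho * V * L = 0.411 * 77.8 * 6.27 = 200.488266
Step 2: Re = 200.488266 / 1.75e-05
Step 3: Re = 1.1456e+07

1.1456e+07


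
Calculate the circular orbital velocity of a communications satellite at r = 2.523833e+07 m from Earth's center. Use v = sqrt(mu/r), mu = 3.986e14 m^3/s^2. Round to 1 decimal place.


Step 1: mu / r = 3.986e14 / 2.523833e+07 = 15793437.9969
Step 2: v = sqrt(15793437.9969) = 3974.1 m/s

3974.1


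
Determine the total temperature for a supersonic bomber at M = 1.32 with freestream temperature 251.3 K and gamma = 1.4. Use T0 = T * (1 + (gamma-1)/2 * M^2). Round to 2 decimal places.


Step 1: (gamma-1)/2 = 0.2
Step 2: M^2 = 1.7424
Step 3: 1 + 0.2 * 1.7424 = 1.34848
Step 4: T0 = 251.3 * 1.34848 = 338.87 K

338.87


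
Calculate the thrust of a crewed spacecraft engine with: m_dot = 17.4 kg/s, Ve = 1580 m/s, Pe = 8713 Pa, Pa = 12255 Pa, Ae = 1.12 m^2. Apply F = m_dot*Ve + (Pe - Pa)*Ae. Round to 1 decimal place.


Step 1: Momentum thrust = m_dot * Ve = 17.4 * 1580 = 27492.0 N
Step 2: Pressure thrust = (Pe - Pa) * Ae = (8713 - 12255) * 1.12 = -3967.04 N
Step 3: Total thrust F = 27492.0 + -3967.04 = 23525.0 N

23525.0


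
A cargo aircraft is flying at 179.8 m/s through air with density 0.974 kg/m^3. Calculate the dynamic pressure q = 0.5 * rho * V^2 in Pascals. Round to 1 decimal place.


Step 1: V^2 = 179.8^2 = 32328.04
Step 2: q = 0.5 * 0.974 * 32328.04
Step 3: q = 15743.8 Pa

15743.8


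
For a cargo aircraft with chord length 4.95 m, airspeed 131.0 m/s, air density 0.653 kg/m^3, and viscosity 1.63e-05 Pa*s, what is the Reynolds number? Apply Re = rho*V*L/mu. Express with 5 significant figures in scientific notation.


Step 1: Numerator = rho * V * L = 0.653 * 131.0 * 4.95 = 423.43785
Step 2: Re = 423.43785 / 1.63e-05
Step 3: Re = 2.5978e+07

2.5978e+07


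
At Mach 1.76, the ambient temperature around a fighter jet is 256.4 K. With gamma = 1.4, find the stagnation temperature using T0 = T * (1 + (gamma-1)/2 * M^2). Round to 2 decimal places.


Step 1: (gamma-1)/2 = 0.2
Step 2: M^2 = 3.0976
Step 3: 1 + 0.2 * 3.0976 = 1.61952
Step 4: T0 = 256.4 * 1.61952 = 415.24 K

415.24


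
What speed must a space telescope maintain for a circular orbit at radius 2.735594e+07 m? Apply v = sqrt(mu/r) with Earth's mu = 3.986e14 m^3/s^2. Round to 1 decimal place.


Step 1: mu / r = 3.986e14 / 2.735594e+07 = 14570875.6489
Step 2: v = sqrt(14570875.6489) = 3817.2 m/s

3817.2


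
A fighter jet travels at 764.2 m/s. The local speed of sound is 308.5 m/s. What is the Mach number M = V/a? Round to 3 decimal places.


Step 1: M = V / a = 764.2 / 308.5
Step 2: M = 2.477

2.477


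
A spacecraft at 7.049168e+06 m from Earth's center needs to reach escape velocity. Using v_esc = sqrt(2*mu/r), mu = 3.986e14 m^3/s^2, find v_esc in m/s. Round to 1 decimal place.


Step 1: 2*mu/r = 2 * 3.986e14 / 7.049168e+06 = 113091360.5691
Step 2: v_esc = sqrt(113091360.5691) = 10634.4 m/s

10634.4


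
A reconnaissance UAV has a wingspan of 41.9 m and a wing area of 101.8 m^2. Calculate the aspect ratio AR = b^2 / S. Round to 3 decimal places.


Step 1: b^2 = 41.9^2 = 1755.61
Step 2: AR = 1755.61 / 101.8 = 17.246

17.246


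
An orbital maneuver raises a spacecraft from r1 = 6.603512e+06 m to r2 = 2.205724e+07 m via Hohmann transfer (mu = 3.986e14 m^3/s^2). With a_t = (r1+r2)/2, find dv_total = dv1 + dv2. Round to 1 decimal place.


Step 1: Transfer semi-major axis a_t = (6.603512e+06 + 2.205724e+07) / 2 = 1.433038e+07 m
Step 2: v1 (circular at r1) = sqrt(mu/r1) = 7769.29 m/s
Step 3: v_t1 = sqrt(mu*(2/r1 - 1/a_t)) = 9638.91 m/s
Step 4: dv1 = |9638.91 - 7769.29| = 1869.62 m/s
Step 5: v2 (circular at r2) = 4251.02 m/s, v_t2 = 2885.7 m/s
Step 6: dv2 = |4251.02 - 2885.7| = 1365.32 m/s
Step 7: Total delta-v = 1869.62 + 1365.32 = 3234.9 m/s

3234.9


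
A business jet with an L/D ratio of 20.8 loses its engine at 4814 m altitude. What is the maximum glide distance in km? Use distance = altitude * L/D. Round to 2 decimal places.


Step 1: Glide distance = altitude * L/D = 4814 * 20.8 = 100131.2 m
Step 2: Convert to km: 100131.2 / 1000 = 100.13 km

100.13


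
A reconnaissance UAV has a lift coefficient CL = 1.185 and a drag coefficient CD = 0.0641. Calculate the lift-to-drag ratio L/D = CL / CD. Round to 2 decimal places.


Step 1: L/D = CL / CD = 1.185 / 0.0641
Step 2: L/D = 18.49

18.49


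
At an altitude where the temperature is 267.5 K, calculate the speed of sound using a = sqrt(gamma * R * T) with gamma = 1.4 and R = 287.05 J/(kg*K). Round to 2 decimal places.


Step 1: gamma * R * T = 1.4 * 287.05 * 267.5 = 107500.225
Step 2: a = sqrt(107500.225) = 327.87 m/s

327.87


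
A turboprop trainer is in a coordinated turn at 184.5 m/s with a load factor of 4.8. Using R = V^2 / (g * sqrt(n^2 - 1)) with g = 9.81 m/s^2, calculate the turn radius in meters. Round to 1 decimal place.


Step 1: V^2 = 184.5^2 = 34040.25
Step 2: n^2 - 1 = 4.8^2 - 1 = 22.04
Step 3: sqrt(22.04) = 4.694678
Step 4: R = 34040.25 / (9.81 * 4.694678) = 739.1 m

739.1


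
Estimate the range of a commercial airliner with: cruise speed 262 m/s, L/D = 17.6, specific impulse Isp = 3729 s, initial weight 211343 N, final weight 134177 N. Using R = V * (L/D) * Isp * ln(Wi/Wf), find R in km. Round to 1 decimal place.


Step 1: Coefficient = V * (L/D) * Isp = 262 * 17.6 * 3729 = 17195164.8 m
Step 2: Wi/Wf = 211343 / 134177 = 1.575106
Step 3: ln(1.575106) = 0.454323
Step 4: R = 17195164.8 * 0.454323 = 7812151.7 m = 7812.2 km

7812.2


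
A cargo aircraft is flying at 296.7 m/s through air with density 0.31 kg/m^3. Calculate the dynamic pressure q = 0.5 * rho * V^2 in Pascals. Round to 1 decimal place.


Step 1: V^2 = 296.7^2 = 88030.89
Step 2: q = 0.5 * 0.31 * 88030.89
Step 3: q = 13644.8 Pa

13644.8


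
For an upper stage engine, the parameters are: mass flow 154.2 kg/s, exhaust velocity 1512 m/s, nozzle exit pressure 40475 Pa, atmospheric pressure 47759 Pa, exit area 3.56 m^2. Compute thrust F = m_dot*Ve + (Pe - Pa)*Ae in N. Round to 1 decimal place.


Step 1: Momentum thrust = m_dot * Ve = 154.2 * 1512 = 233150.4 N
Step 2: Pressure thrust = (Pe - Pa) * Ae = (40475 - 47759) * 3.56 = -25931.04 N
Step 3: Total thrust F = 233150.4 + -25931.04 = 207219.4 N

207219.4


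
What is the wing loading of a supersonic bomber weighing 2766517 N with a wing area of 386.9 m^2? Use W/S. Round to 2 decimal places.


Step 1: Wing loading = W / S = 2766517 / 386.9
Step 2: Wing loading = 7150.47 N/m^2

7150.47


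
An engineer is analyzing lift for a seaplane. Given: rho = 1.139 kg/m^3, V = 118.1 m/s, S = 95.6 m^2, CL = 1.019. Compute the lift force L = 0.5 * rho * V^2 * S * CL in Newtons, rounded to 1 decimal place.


Step 1: Calculate dynamic pressure q = 0.5 * 1.139 * 118.1^2 = 0.5 * 1.139 * 13947.61 = 7943.1639 Pa
Step 2: Multiply by wing area and lift coefficient: L = 7943.1639 * 95.6 * 1.019
Step 3: L = 759366.4684 * 1.019 = 773794.4 N

773794.4


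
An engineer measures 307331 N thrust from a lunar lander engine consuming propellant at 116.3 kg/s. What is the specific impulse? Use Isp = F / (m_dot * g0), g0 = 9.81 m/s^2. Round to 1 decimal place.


Step 1: m_dot * g0 = 116.3 * 9.81 = 1140.9
Step 2: Isp = 307331 / 1140.9 = 269.4 s

269.4


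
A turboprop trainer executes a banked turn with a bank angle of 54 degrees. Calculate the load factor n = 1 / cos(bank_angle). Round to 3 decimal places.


Step 1: Convert 54 degrees to radians = 0.942478
Step 2: cos(54 deg) = 0.587785
Step 3: n = 1 / 0.587785 = 1.701

1.701


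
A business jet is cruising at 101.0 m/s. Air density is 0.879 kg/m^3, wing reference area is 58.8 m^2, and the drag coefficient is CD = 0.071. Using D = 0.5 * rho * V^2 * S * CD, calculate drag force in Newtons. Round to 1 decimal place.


Step 1: Dynamic pressure q = 0.5 * 0.879 * 101.0^2 = 4483.3395 Pa
Step 2: Drag D = q * S * CD = 4483.3395 * 58.8 * 0.071
Step 3: D = 18717.0 N

18717.0


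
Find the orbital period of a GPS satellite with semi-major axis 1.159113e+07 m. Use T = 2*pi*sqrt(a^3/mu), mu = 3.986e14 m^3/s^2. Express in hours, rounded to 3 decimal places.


Step 1: a^3 / mu = 1.557318e+21 / 3.986e14 = 3.906970e+06
Step 2: sqrt(3.906970e+06) = 1976.6056 s
Step 3: T = 2*pi * 1976.6056 = 12419.38 s
Step 4: T in hours = 12419.38 / 3600 = 3.450 hours

3.450


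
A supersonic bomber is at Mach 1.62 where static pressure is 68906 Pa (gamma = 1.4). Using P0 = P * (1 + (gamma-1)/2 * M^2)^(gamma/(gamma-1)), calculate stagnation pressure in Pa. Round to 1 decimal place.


Step 1: (gamma-1)/2 * M^2 = 0.2 * 2.6244 = 0.52488
Step 2: 1 + 0.52488 = 1.52488
Step 3: Exponent gamma/(gamma-1) = 3.5
Step 4: P0 = 68906 * 1.52488^3.5 = 301704.6 Pa

301704.6


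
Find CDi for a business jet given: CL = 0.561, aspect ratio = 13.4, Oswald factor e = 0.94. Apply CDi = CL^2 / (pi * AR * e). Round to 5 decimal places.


Step 1: CL^2 = 0.561^2 = 0.314721
Step 2: pi * AR * e = 3.14159 * 13.4 * 0.94 = 39.571501
Step 3: CDi = 0.314721 / 39.571501 = 0.00795

0.00795


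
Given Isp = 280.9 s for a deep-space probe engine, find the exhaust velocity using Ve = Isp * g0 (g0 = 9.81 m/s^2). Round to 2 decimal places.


Step 1: Ve = Isp * g0 = 280.9 * 9.81
Step 2: Ve = 2755.63 m/s

2755.63


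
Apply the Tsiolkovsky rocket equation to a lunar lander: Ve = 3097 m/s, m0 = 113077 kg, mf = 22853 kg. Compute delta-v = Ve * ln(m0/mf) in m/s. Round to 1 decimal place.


Step 1: Mass ratio m0/mf = 113077 / 22853 = 4.948016
Step 2: ln(4.948016) = 1.598987
Step 3: delta-v = 3097 * 1.598987 = 4952.1 m/s

4952.1


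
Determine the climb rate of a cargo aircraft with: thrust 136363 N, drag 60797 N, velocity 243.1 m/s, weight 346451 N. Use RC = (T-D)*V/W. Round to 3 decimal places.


Step 1: Excess thrust = T - D = 136363 - 60797 = 75566 N
Step 2: Excess power = 75566 * 243.1 = 18370094.6 W
Step 3: RC = 18370094.6 / 346451 = 53.024 m/s

53.024


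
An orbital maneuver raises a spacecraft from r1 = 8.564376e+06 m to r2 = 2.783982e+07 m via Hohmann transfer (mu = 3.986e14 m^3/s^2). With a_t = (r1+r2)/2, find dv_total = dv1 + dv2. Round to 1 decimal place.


Step 1: Transfer semi-major axis a_t = (8.564376e+06 + 2.783982e+07) / 2 = 1.820210e+07 m
Step 2: v1 (circular at r1) = sqrt(mu/r1) = 6822.14 m/s
Step 3: v_t1 = sqrt(mu*(2/r1 - 1/a_t)) = 8437.1 m/s
Step 4: dv1 = |8437.1 - 6822.14| = 1614.96 m/s
Step 5: v2 (circular at r2) = 3783.86 m/s, v_t2 = 2595.51 m/s
Step 6: dv2 = |3783.86 - 2595.51| = 1188.35 m/s
Step 7: Total delta-v = 1614.96 + 1188.35 = 2803.3 m/s

2803.3


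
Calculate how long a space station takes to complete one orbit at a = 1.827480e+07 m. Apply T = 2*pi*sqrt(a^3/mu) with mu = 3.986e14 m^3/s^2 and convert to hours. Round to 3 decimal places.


Step 1: a^3 / mu = 6.103204e+21 / 3.986e14 = 1.531160e+07
Step 2: sqrt(1.531160e+07) = 3913.0041 s
Step 3: T = 2*pi * 3913.0041 = 24586.13 s
Step 4: T in hours = 24586.13 / 3600 = 6.829 hours

6.829


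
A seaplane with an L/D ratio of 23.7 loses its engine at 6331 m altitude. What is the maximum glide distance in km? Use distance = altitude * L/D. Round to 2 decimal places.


Step 1: Glide distance = altitude * L/D = 6331 * 23.7 = 150044.7 m
Step 2: Convert to km: 150044.7 / 1000 = 150.04 km

150.04


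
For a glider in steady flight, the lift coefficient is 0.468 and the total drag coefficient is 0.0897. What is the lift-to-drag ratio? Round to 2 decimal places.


Step 1: L/D = CL / CD = 0.468 / 0.0897
Step 2: L/D = 5.22

5.22


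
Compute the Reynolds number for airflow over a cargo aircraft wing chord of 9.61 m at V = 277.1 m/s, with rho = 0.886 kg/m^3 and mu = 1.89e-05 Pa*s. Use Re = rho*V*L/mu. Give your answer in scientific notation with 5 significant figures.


Step 1: Numerator = rho * V * L = 0.886 * 277.1 * 9.61 = 2359.356866
Step 2: Re = 2359.356866 / 1.89e-05
Step 3: Re = 1.2483e+08

1.2483e+08


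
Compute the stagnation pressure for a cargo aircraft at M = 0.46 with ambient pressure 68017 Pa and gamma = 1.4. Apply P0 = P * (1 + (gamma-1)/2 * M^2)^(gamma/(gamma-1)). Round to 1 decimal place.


Step 1: (gamma-1)/2 * M^2 = 0.2 * 0.2116 = 0.04232
Step 2: 1 + 0.04232 = 1.04232
Step 3: Exponent gamma/(gamma-1) = 3.5
Step 4: P0 = 68017 * 1.04232^3.5 = 78636.0 Pa

78636.0


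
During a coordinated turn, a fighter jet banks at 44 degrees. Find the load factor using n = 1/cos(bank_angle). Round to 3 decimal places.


Step 1: Convert 44 degrees to radians = 0.767945
Step 2: cos(44 deg) = 0.71934
Step 3: n = 1 / 0.71934 = 1.390

1.390


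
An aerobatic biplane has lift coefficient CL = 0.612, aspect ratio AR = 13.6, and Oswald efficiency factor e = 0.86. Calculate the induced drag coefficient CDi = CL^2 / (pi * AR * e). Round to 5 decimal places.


Step 1: CL^2 = 0.612^2 = 0.374544
Step 2: pi * AR * e = 3.14159 * 13.6 * 0.86 = 36.744068
Step 3: CDi = 0.374544 / 36.744068 = 0.01019

0.01019


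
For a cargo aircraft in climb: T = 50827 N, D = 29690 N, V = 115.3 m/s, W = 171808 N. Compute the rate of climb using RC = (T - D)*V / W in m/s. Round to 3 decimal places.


Step 1: Excess thrust = T - D = 50827 - 29690 = 21137 N
Step 2: Excess power = 21137 * 115.3 = 2437096.1 W
Step 3: RC = 2437096.1 / 171808 = 14.185 m/s

14.185


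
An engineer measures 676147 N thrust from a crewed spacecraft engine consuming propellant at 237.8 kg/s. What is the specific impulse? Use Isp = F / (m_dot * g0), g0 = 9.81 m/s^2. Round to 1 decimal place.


Step 1: m_dot * g0 = 237.8 * 9.81 = 2332.82
Step 2: Isp = 676147 / 2332.82 = 289.8 s

289.8


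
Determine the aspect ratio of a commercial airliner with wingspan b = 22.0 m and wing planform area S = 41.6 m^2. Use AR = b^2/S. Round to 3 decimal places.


Step 1: b^2 = 22.0^2 = 484.0
Step 2: AR = 484.0 / 41.6 = 11.635

11.635


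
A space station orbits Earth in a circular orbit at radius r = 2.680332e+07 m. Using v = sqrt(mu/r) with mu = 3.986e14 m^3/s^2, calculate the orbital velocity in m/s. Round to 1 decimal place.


Step 1: mu / r = 3.986e14 / 2.680332e+07 = 14871292.0638
Step 2: v = sqrt(14871292.0638) = 3856.3 m/s

3856.3


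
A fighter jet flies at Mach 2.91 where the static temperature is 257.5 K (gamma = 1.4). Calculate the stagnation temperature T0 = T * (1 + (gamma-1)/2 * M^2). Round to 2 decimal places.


Step 1: (gamma-1)/2 = 0.2
Step 2: M^2 = 8.4681
Step 3: 1 + 0.2 * 8.4681 = 2.69362
Step 4: T0 = 257.5 * 2.69362 = 693.61 K

693.61


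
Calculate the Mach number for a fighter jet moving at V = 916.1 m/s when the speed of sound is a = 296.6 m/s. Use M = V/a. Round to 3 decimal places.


Step 1: M = V / a = 916.1 / 296.6
Step 2: M = 3.089

3.089


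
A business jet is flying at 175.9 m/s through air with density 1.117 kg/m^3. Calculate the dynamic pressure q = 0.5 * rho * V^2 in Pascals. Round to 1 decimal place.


Step 1: V^2 = 175.9^2 = 30940.81
Step 2: q = 0.5 * 1.117 * 30940.81
Step 3: q = 17280.4 Pa

17280.4


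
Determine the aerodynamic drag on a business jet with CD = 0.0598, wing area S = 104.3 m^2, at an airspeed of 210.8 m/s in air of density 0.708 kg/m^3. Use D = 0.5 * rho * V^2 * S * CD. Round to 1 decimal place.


Step 1: Dynamic pressure q = 0.5 * 0.708 * 210.8^2 = 15730.5706 Pa
Step 2: Drag D = q * S * CD = 15730.5706 * 104.3 * 0.0598
Step 3: D = 98113.8 N

98113.8


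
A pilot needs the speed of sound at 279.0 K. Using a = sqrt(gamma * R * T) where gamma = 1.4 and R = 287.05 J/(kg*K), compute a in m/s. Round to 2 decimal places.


Step 1: gamma * R * T = 1.4 * 287.05 * 279.0 = 112121.73
Step 2: a = sqrt(112121.73) = 334.85 m/s

334.85


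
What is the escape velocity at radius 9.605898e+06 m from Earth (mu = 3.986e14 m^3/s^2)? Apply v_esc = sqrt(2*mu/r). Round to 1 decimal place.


Step 1: 2*mu/r = 2 * 3.986e14 / 9.605898e+06 = 82990679.2681
Step 2: v_esc = sqrt(82990679.2681) = 9109.9 m/s

9109.9


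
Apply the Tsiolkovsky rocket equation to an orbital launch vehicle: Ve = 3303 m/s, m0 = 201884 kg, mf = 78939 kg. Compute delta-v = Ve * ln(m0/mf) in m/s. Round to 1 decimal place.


Step 1: Mass ratio m0/mf = 201884 / 78939 = 2.557468
Step 2: ln(2.557468) = 0.939018
Step 3: delta-v = 3303 * 0.939018 = 3101.6 m/s

3101.6


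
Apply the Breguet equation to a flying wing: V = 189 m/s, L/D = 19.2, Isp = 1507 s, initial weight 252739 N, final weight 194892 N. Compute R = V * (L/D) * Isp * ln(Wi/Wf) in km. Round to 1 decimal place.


Step 1: Coefficient = V * (L/D) * Isp = 189 * 19.2 * 1507 = 5468601.6 m
Step 2: Wi/Wf = 252739 / 194892 = 1.296816
Step 3: ln(1.296816) = 0.259912
Step 4: R = 5468601.6 * 0.259912 = 1421354.0 m = 1421.4 km

1421.4


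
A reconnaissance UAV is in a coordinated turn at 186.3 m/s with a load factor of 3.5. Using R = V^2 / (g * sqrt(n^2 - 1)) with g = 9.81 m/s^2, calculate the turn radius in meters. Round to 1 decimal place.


Step 1: V^2 = 186.3^2 = 34707.69
Step 2: n^2 - 1 = 3.5^2 - 1 = 11.25
Step 3: sqrt(11.25) = 3.354102
Step 4: R = 34707.69 / (9.81 * 3.354102) = 1054.8 m

1054.8


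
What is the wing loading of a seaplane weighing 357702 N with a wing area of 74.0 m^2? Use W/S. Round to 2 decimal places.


Step 1: Wing loading = W / S = 357702 / 74.0
Step 2: Wing loading = 4833.81 N/m^2

4833.81


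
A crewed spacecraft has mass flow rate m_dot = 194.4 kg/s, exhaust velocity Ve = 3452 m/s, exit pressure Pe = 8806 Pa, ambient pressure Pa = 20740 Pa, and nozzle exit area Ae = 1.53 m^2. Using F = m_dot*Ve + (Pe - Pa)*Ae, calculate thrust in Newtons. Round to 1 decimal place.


Step 1: Momentum thrust = m_dot * Ve = 194.4 * 3452 = 671068.8 N
Step 2: Pressure thrust = (Pe - Pa) * Ae = (8806 - 20740) * 1.53 = -18259.02 N
Step 3: Total thrust F = 671068.8 + -18259.02 = 652809.8 N

652809.8


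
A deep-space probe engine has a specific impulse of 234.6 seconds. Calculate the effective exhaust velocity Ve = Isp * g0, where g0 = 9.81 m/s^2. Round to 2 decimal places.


Step 1: Ve = Isp * g0 = 234.6 * 9.81
Step 2: Ve = 2301.43 m/s

2301.43


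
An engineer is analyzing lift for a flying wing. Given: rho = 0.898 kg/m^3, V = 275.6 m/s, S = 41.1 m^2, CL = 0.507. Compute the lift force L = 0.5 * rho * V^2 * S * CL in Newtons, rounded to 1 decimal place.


Step 1: Calculate dynamic pressure q = 0.5 * 0.898 * 275.6^2 = 0.5 * 0.898 * 75955.36 = 34103.9566 Pa
Step 2: Multiply by wing area and lift coefficient: L = 34103.9566 * 41.1 * 0.507
Step 3: L = 1401672.6179 * 0.507 = 710648.0 N

710648.0


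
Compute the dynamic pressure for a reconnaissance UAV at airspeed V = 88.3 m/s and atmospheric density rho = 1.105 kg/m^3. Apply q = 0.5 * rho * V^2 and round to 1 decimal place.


Step 1: V^2 = 88.3^2 = 7796.89
Step 2: q = 0.5 * 1.105 * 7796.89
Step 3: q = 4307.8 Pa

4307.8


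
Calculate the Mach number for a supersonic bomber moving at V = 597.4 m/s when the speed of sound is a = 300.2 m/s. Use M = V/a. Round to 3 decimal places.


Step 1: M = V / a = 597.4 / 300.2
Step 2: M = 1.990

1.990


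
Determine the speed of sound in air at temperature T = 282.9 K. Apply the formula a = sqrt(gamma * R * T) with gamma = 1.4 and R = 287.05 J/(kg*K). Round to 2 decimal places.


Step 1: gamma * R * T = 1.4 * 287.05 * 282.9 = 113689.023
Step 2: a = sqrt(113689.023) = 337.18 m/s

337.18


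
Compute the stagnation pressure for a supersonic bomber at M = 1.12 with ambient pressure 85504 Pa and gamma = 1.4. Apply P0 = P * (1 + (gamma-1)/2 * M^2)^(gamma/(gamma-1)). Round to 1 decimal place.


Step 1: (gamma-1)/2 * M^2 = 0.2 * 1.2544 = 0.25088
Step 2: 1 + 0.25088 = 1.25088
Step 3: Exponent gamma/(gamma-1) = 3.5
Step 4: P0 = 85504 * 1.25088^3.5 = 187172.1 Pa

187172.1


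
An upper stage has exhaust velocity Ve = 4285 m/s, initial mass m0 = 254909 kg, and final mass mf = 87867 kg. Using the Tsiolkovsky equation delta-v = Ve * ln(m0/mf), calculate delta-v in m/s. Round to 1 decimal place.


Step 1: Mass ratio m0/mf = 254909 / 87867 = 2.901078
Step 2: ln(2.901078) = 1.065082
Step 3: delta-v = 4285 * 1.065082 = 4563.9 m/s

4563.9


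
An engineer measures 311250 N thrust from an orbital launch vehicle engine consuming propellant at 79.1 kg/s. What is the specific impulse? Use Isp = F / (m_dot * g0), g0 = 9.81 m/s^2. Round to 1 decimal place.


Step 1: m_dot * g0 = 79.1 * 9.81 = 775.97
Step 2: Isp = 311250 / 775.97 = 401.1 s

401.1


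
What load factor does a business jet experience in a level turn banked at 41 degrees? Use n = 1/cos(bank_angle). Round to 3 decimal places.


Step 1: Convert 41 degrees to radians = 0.715585
Step 2: cos(41 deg) = 0.75471
Step 3: n = 1 / 0.75471 = 1.325

1.325


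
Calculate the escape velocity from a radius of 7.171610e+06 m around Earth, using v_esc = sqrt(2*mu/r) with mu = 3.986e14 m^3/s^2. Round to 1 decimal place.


Step 1: 2*mu/r = 2 * 3.986e14 / 7.171610e+06 = 111160534.3849
Step 2: v_esc = sqrt(111160534.3849) = 10543.3 m/s

10543.3


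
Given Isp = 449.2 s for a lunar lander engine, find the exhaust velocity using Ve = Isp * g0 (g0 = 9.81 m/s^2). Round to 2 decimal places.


Step 1: Ve = Isp * g0 = 449.2 * 9.81
Step 2: Ve = 4406.65 m/s

4406.65


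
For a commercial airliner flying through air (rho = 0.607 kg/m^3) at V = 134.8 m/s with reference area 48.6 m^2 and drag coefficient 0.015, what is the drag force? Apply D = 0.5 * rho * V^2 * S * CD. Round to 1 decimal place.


Step 1: Dynamic pressure q = 0.5 * 0.607 * 134.8^2 = 5514.9106 Pa
Step 2: Drag D = q * S * CD = 5514.9106 * 48.6 * 0.015
Step 3: D = 4020.4 N

4020.4


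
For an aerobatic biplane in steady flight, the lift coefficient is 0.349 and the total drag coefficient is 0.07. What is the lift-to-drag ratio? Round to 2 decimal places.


Step 1: L/D = CL / CD = 0.349 / 0.07
Step 2: L/D = 4.99

4.99


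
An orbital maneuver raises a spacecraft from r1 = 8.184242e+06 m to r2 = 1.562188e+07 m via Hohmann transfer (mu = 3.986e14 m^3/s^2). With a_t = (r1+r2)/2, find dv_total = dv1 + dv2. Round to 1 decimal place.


Step 1: Transfer semi-major axis a_t = (8.184242e+06 + 1.562188e+07) / 2 = 1.190306e+07 m
Step 2: v1 (circular at r1) = sqrt(mu/r1) = 6978.78 m/s
Step 3: v_t1 = sqrt(mu*(2/r1 - 1/a_t)) = 7994.97 m/s
Step 4: dv1 = |7994.97 - 6978.78| = 1016.19 m/s
Step 5: v2 (circular at r2) = 5051.29 m/s, v_t2 = 4188.53 m/s
Step 6: dv2 = |5051.29 - 4188.53| = 862.75 m/s
Step 7: Total delta-v = 1016.19 + 862.75 = 1878.9 m/s

1878.9


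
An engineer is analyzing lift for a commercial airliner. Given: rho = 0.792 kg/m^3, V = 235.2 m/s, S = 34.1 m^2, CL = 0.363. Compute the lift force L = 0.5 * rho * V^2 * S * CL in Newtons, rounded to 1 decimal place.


Step 1: Calculate dynamic pressure q = 0.5 * 0.792 * 235.2^2 = 0.5 * 0.792 * 55319.04 = 21906.3398 Pa
Step 2: Multiply by wing area and lift coefficient: L = 21906.3398 * 34.1 * 0.363
Step 3: L = 747006.1885 * 0.363 = 271163.2 N

271163.2


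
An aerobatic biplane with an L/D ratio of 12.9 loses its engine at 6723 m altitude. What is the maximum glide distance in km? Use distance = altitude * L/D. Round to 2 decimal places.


Step 1: Glide distance = altitude * L/D = 6723 * 12.9 = 86726.7 m
Step 2: Convert to km: 86726.7 / 1000 = 86.73 km

86.73


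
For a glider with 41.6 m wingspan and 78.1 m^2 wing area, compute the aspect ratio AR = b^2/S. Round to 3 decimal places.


Step 1: b^2 = 41.6^2 = 1730.56
Step 2: AR = 1730.56 / 78.1 = 22.158

22.158


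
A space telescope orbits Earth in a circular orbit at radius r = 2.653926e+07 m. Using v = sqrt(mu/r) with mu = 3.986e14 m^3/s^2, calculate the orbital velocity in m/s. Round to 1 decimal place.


Step 1: mu / r = 3.986e14 / 2.653926e+07 = 15019258.2612
Step 2: v = sqrt(15019258.2612) = 3875.5 m/s

3875.5


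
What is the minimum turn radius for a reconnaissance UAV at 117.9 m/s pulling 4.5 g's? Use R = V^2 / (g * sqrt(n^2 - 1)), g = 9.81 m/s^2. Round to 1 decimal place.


Step 1: V^2 = 117.9^2 = 13900.41
Step 2: n^2 - 1 = 4.5^2 - 1 = 19.25
Step 3: sqrt(19.25) = 4.387482
Step 4: R = 13900.41 / (9.81 * 4.387482) = 323.0 m

323.0


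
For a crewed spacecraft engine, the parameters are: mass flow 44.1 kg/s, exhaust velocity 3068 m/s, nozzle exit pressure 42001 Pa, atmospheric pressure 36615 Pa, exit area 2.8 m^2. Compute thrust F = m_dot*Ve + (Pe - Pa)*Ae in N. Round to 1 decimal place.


Step 1: Momentum thrust = m_dot * Ve = 44.1 * 3068 = 135298.8 N
Step 2: Pressure thrust = (Pe - Pa) * Ae = (42001 - 36615) * 2.8 = 15080.8 N
Step 3: Total thrust F = 135298.8 + 15080.8 = 150379.6 N

150379.6


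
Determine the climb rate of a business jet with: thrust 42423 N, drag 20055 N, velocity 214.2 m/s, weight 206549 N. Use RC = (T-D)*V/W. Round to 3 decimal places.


Step 1: Excess thrust = T - D = 42423 - 20055 = 22368 N
Step 2: Excess power = 22368 * 214.2 = 4791225.6 W
Step 3: RC = 4791225.6 / 206549 = 23.197 m/s

23.197


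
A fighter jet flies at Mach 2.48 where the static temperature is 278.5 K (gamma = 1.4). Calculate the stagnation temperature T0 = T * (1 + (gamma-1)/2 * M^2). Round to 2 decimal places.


Step 1: (gamma-1)/2 = 0.2
Step 2: M^2 = 6.1504
Step 3: 1 + 0.2 * 6.1504 = 2.23008
Step 4: T0 = 278.5 * 2.23008 = 621.08 K

621.08


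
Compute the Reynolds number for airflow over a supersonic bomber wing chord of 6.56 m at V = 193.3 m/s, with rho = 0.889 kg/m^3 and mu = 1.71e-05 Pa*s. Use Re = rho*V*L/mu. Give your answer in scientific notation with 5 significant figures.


Step 1: Numerator = rho * V * L = 0.889 * 193.3 * 6.56 = 1127.294672
Step 2: Re = 1127.294672 / 1.71e-05
Step 3: Re = 6.5924e+07

6.5924e+07


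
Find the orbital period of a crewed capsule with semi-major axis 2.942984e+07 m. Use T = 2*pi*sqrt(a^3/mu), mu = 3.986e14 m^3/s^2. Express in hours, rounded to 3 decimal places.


Step 1: a^3 / mu = 2.548964e+22 / 3.986e14 = 6.394792e+07
Step 2: sqrt(6.394792e+07) = 7996.7442 s
Step 3: T = 2*pi * 7996.7442 = 50245.03 s
Step 4: T in hours = 50245.03 / 3600 = 13.957 hours

13.957


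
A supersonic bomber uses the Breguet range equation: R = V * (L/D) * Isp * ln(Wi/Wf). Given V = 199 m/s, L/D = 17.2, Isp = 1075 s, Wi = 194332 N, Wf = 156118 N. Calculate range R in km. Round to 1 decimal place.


Step 1: Coefficient = V * (L/D) * Isp = 199 * 17.2 * 1075 = 3679510.0 m
Step 2: Wi/Wf = 194332 / 156118 = 1.244776
Step 3: ln(1.244776) = 0.218956
Step 4: R = 3679510.0 * 0.218956 = 805650.4 m = 805.7 km

805.7


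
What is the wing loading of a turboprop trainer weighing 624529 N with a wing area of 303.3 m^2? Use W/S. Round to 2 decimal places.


Step 1: Wing loading = W / S = 624529 / 303.3
Step 2: Wing loading = 2059.11 N/m^2

2059.11


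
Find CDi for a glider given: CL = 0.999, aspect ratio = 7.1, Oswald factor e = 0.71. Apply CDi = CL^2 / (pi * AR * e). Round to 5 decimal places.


Step 1: CL^2 = 0.999^2 = 0.998001
Step 2: pi * AR * e = 3.14159 * 7.1 * 0.71 = 15.836769
Step 3: CDi = 0.998001 / 15.836769 = 0.06302

0.06302


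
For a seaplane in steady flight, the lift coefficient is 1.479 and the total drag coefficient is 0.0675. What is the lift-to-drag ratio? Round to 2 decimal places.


Step 1: L/D = CL / CD = 1.479 / 0.0675
Step 2: L/D = 21.91

21.91


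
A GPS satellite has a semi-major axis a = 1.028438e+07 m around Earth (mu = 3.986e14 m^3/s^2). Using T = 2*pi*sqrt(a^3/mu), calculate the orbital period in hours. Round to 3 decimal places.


Step 1: a^3 / mu = 1.087763e+21 / 3.986e14 = 2.728959e+06
Step 2: sqrt(2.728959e+06) = 1651.9562 s
Step 3: T = 2*pi * 1651.9562 = 10379.55 s
Step 4: T in hours = 10379.55 / 3600 = 2.883 hours

2.883


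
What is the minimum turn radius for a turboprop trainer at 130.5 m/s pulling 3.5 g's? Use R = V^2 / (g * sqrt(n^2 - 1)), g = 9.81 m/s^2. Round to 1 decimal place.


Step 1: V^2 = 130.5^2 = 17030.25
Step 2: n^2 - 1 = 3.5^2 - 1 = 11.25
Step 3: sqrt(11.25) = 3.354102
Step 4: R = 17030.25 / (9.81 * 3.354102) = 517.6 m

517.6


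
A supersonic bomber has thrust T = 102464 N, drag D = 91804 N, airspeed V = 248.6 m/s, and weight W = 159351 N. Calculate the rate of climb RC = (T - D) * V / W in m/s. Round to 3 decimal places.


Step 1: Excess thrust = T - D = 102464 - 91804 = 10660 N
Step 2: Excess power = 10660 * 248.6 = 2650076.0 W
Step 3: RC = 2650076.0 / 159351 = 16.630 m/s

16.630


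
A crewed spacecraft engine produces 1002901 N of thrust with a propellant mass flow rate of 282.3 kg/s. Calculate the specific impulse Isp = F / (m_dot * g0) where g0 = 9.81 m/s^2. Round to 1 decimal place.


Step 1: m_dot * g0 = 282.3 * 9.81 = 2769.36
Step 2: Isp = 1002901 / 2769.36 = 362.1 s

362.1


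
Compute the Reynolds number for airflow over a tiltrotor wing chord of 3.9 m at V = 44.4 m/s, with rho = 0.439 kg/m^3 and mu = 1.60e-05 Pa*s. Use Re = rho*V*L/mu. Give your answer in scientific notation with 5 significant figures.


Step 1: Numerator = rho * V * L = 0.439 * 44.4 * 3.9 = 76.01724
Step 2: Re = 76.01724 / 1.60e-05
Step 3: Re = 4.7511e+06

4.7511e+06


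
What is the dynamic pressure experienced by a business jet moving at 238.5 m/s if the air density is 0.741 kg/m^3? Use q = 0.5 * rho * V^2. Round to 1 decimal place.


Step 1: V^2 = 238.5^2 = 56882.25
Step 2: q = 0.5 * 0.741 * 56882.25
Step 3: q = 21074.9 Pa

21074.9


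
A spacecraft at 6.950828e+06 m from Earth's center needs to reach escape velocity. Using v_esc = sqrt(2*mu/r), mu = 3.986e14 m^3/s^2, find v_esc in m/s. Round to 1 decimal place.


Step 1: 2*mu/r = 2 * 3.986e14 / 6.950828e+06 = 114691372.0207
Step 2: v_esc = sqrt(114691372.0207) = 10709.4 m/s

10709.4


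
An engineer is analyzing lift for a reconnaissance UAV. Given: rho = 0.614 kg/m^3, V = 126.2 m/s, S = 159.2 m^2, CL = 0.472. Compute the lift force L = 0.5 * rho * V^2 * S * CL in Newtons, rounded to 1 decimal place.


Step 1: Calculate dynamic pressure q = 0.5 * 0.614 * 126.2^2 = 0.5 * 0.614 * 15926.44 = 4889.4171 Pa
Step 2: Multiply by wing area and lift coefficient: L = 4889.4171 * 159.2 * 0.472
Step 3: L = 778395.1991 * 0.472 = 367402.5 N

367402.5


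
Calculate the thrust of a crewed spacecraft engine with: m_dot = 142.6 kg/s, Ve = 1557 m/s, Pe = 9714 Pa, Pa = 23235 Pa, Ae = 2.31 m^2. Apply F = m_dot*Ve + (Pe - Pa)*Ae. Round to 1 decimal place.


Step 1: Momentum thrust = m_dot * Ve = 142.6 * 1557 = 222028.2 N
Step 2: Pressure thrust = (Pe - Pa) * Ae = (9714 - 23235) * 2.31 = -31233.51 N
Step 3: Total thrust F = 222028.2 + -31233.51 = 190794.7 N

190794.7


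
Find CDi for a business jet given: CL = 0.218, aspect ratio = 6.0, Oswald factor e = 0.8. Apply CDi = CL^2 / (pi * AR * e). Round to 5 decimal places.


Step 1: CL^2 = 0.218^2 = 0.047524
Step 2: pi * AR * e = 3.14159 * 6.0 * 0.8 = 15.079645
Step 3: CDi = 0.047524 / 15.079645 = 0.00315

0.00315


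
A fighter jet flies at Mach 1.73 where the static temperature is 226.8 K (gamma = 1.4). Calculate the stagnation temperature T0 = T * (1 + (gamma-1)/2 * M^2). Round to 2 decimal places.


Step 1: (gamma-1)/2 = 0.2
Step 2: M^2 = 2.9929
Step 3: 1 + 0.2 * 2.9929 = 1.59858
Step 4: T0 = 226.8 * 1.59858 = 362.56 K

362.56


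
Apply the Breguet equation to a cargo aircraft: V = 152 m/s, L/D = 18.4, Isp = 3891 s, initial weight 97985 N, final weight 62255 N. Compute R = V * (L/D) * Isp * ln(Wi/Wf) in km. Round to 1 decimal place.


Step 1: Coefficient = V * (L/D) * Isp = 152 * 18.4 * 3891 = 10882348.8 m
Step 2: Wi/Wf = 97985 / 62255 = 1.57393
Step 3: ln(1.57393) = 0.453576
Step 4: R = 10882348.8 * 0.453576 = 4935967.4 m = 4936.0 km

4936.0


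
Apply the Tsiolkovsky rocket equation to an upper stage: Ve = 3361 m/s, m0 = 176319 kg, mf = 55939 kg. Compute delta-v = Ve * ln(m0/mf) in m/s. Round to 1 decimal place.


Step 1: Mass ratio m0/mf = 176319 / 55939 = 3.151987
Step 2: ln(3.151987) = 1.148033
Step 3: delta-v = 3361 * 1.148033 = 3858.5 m/s

3858.5


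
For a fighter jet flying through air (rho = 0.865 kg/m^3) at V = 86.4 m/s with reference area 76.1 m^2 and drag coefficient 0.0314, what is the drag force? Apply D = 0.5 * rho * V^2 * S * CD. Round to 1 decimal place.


Step 1: Dynamic pressure q = 0.5 * 0.865 * 86.4^2 = 3228.5952 Pa
Step 2: Drag D = q * S * CD = 3228.5952 * 76.1 * 0.0314
Step 3: D = 7714.9 N

7714.9


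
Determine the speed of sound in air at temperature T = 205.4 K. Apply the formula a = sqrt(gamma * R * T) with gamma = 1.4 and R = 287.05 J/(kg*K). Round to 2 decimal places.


Step 1: gamma * R * T = 1.4 * 287.05 * 205.4 = 82544.098
Step 2: a = sqrt(82544.098) = 287.30 m/s

287.30


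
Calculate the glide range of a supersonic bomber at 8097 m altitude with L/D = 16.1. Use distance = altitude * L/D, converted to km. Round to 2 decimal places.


Step 1: Glide distance = altitude * L/D = 8097 * 16.1 = 130361.7 m
Step 2: Convert to km: 130361.7 / 1000 = 130.36 km

130.36


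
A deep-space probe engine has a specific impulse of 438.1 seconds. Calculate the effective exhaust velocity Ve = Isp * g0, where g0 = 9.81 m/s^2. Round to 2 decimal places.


Step 1: Ve = Isp * g0 = 438.1 * 9.81
Step 2: Ve = 4297.76 m/s

4297.76


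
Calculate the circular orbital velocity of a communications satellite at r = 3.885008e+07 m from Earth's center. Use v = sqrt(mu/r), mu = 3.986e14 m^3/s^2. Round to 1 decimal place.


Step 1: mu / r = 3.986e14 / 3.885008e+07 = 10259953.1327
Step 2: v = sqrt(10259953.1327) = 3203.1 m/s

3203.1


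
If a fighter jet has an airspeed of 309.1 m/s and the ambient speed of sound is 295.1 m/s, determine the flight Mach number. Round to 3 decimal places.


Step 1: M = V / a = 309.1 / 295.1
Step 2: M = 1.047

1.047


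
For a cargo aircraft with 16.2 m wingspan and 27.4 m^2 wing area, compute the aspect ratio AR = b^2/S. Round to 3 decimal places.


Step 1: b^2 = 16.2^2 = 262.44
Step 2: AR = 262.44 / 27.4 = 9.578

9.578


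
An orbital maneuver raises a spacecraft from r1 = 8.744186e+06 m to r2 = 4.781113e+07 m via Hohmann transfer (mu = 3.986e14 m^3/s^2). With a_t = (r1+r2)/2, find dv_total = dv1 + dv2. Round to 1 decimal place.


Step 1: Transfer semi-major axis a_t = (8.744186e+06 + 4.781113e+07) / 2 = 2.827766e+07 m
Step 2: v1 (circular at r1) = sqrt(mu/r1) = 6751.63 m/s
Step 3: v_t1 = sqrt(mu*(2/r1 - 1/a_t)) = 8779.14 m/s
Step 4: dv1 = |8779.14 - 6751.63| = 2027.5 m/s
Step 5: v2 (circular at r2) = 2887.38 m/s, v_t2 = 1605.62 m/s
Step 6: dv2 = |2887.38 - 1605.62| = 1281.76 m/s
Step 7: Total delta-v = 2027.5 + 1281.76 = 3309.3 m/s

3309.3


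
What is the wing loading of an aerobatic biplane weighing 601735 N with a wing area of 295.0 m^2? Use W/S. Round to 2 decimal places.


Step 1: Wing loading = W / S = 601735 / 295.0
Step 2: Wing loading = 2039.78 N/m^2

2039.78


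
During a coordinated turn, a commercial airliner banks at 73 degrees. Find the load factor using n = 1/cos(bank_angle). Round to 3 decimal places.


Step 1: Convert 73 degrees to radians = 1.27409
Step 2: cos(73 deg) = 0.292372
Step 3: n = 1 / 0.292372 = 3.420

3.420


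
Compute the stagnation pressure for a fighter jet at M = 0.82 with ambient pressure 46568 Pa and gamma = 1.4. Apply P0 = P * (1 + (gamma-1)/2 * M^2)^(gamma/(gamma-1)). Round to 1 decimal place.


Step 1: (gamma-1)/2 * M^2 = 0.2 * 0.6724 = 0.13448
Step 2: 1 + 0.13448 = 1.13448
Step 3: Exponent gamma/(gamma-1) = 3.5
Step 4: P0 = 46568 * 1.13448^3.5 = 72423.0 Pa

72423.0


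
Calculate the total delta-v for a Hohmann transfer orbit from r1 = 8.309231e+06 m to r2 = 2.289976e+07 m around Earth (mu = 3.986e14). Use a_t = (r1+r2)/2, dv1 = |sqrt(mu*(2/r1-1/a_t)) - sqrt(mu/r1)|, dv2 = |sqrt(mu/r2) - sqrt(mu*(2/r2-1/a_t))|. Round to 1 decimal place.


Step 1: Transfer semi-major axis a_t = (8.309231e+06 + 2.289976e+07) / 2 = 1.560450e+07 m
Step 2: v1 (circular at r1) = sqrt(mu/r1) = 6926.09 m/s
Step 3: v_t1 = sqrt(mu*(2/r1 - 1/a_t)) = 8390.33 m/s
Step 4: dv1 = |8390.33 - 6926.09| = 1464.23 m/s
Step 5: v2 (circular at r2) = 4172.09 m/s, v_t2 = 3044.45 m/s
Step 6: dv2 = |4172.09 - 3044.45| = 1127.64 m/s
Step 7: Total delta-v = 1464.23 + 1127.64 = 2591.9 m/s

2591.9


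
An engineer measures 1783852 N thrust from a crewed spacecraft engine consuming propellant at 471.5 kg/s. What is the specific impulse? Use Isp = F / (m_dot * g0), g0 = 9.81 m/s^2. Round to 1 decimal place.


Step 1: m_dot * g0 = 471.5 * 9.81 = 4625.41
Step 2: Isp = 1783852 / 4625.41 = 385.7 s

385.7


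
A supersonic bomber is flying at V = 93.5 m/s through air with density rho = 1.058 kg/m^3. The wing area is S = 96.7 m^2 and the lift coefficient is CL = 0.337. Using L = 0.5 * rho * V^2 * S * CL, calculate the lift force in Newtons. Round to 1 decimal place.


Step 1: Calculate dynamic pressure q = 0.5 * 1.058 * 93.5^2 = 0.5 * 1.058 * 8742.25 = 4624.6503 Pa
Step 2: Multiply by wing area and lift coefficient: L = 4624.6503 * 96.7 * 0.337
Step 3: L = 447203.6792 * 0.337 = 150707.6 N

150707.6


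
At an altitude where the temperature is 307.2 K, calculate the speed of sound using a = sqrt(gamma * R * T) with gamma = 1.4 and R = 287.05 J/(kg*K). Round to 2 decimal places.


Step 1: gamma * R * T = 1.4 * 287.05 * 307.2 = 123454.464
Step 2: a = sqrt(123454.464) = 351.36 m/s

351.36


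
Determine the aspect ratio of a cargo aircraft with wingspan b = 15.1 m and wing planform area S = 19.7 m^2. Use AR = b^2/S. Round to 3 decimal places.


Step 1: b^2 = 15.1^2 = 228.01
Step 2: AR = 228.01 / 19.7 = 11.574

11.574


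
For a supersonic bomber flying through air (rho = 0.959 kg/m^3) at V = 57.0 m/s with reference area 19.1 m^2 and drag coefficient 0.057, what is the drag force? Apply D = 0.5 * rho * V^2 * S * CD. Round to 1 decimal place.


Step 1: Dynamic pressure q = 0.5 * 0.959 * 57.0^2 = 1557.8955 Pa
Step 2: Drag D = q * S * CD = 1557.8955 * 19.1 * 0.057
Step 3: D = 1696.1 N

1696.1


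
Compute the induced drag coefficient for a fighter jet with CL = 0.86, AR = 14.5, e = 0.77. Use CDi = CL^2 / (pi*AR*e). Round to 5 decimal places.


Step 1: CL^2 = 0.86^2 = 0.7396
Step 2: pi * AR * e = 3.14159 * 14.5 * 0.77 = 35.075882
Step 3: CDi = 0.7396 / 35.075882 = 0.02109

0.02109


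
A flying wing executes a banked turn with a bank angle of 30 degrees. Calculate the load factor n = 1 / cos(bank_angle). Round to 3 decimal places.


Step 1: Convert 30 degrees to radians = 0.523599
Step 2: cos(30 deg) = 0.866025
Step 3: n = 1 / 0.866025 = 1.155

1.155


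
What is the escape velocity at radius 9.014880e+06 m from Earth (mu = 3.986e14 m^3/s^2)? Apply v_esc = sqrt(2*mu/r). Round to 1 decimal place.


Step 1: 2*mu/r = 2 * 3.986e14 / 9.014880e+06 = 88431570.9139
Step 2: v_esc = sqrt(88431570.9139) = 9403.8 m/s

9403.8


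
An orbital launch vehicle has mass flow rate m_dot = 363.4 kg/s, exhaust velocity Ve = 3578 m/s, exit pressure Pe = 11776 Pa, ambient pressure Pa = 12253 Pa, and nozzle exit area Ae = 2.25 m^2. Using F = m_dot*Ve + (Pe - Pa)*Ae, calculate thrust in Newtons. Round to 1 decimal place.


Step 1: Momentum thrust = m_dot * Ve = 363.4 * 3578 = 1300245.2 N
Step 2: Pressure thrust = (Pe - Pa) * Ae = (11776 - 12253) * 2.25 = -1073.25 N
Step 3: Total thrust F = 1300245.2 + -1073.25 = 1299172.0 N

1299172.0
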